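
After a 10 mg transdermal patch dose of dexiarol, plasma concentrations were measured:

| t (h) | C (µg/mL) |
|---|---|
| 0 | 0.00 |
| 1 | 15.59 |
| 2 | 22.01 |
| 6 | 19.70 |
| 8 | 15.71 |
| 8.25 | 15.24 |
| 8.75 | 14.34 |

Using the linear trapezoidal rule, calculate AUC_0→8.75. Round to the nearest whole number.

AUC = 157 µg/mL·h

Trapezoidal AUC_0→8.75:
  [0→1]: (0.00+15.59)/2 × 1 = 7.795
  [1→2]: (15.59+22.01)/2 × 1 = 18.8
  [2→6]: (22.01+19.70)/2 × 4 = 83.42
  [6→8]: (19.70+15.71)/2 × 2 = 35.41
  [8→8.25]: (15.71+15.24)/2 × 0.25 = 3.86875
  [8.25→8.75]: (15.24+14.34)/2 × 0.5 = 7.395
  Sum = 156.68875 µg/mL·h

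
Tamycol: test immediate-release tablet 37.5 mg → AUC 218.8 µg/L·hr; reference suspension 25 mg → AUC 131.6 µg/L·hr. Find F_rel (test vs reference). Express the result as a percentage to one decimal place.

F_rel = 110.8%

F_rel = (AUC_test/D_test) / (AUC_ref/D_ref)
      = (218.8/37.5) / (131.6/25)
      = 5.83467 / 5.264 = 1.1084 = 110.84%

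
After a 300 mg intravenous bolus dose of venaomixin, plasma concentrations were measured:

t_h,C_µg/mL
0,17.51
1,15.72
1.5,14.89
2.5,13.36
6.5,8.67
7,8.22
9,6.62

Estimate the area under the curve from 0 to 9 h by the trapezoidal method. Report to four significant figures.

AUC = 101.5 µg/mL·h

Trapezoidal AUC_0→9:
  [0→1]: (17.51+15.72)/2 × 1 = 16.615
  [1→1.5]: (15.72+14.89)/2 × 0.5 = 7.6525
  [1.5→2.5]: (14.89+13.36)/2 × 1 = 14.125
  [2.5→6.5]: (13.36+8.67)/2 × 4 = 44.06
  [6.5→7]: (8.67+8.22)/2 × 0.5 = 4.2225
  [7→9]: (8.22+6.62)/2 × 2 = 14.84
  Sum = 101.515 µg/mL·h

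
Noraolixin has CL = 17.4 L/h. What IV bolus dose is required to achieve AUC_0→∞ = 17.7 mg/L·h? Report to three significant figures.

Dose_iv = CL × AUC_0→∞
     = 17.4 × 17.7 = 307.98 mg

Dose = 308 mg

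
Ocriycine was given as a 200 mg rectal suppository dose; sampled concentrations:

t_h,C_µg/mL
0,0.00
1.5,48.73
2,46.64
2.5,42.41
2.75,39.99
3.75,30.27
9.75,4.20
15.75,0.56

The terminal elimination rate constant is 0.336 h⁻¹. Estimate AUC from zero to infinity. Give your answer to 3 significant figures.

Trapezoidal AUC_0→15.75:
  [0→1.5]: (0.00+48.73)/2 × 1.5 = 36.5475
  [1.5→2]: (48.73+46.64)/2 × 0.5 = 23.8425
  [2→2.5]: (46.64+42.41)/2 × 0.5 = 22.2625
  [2.5→2.75]: (42.41+39.99)/2 × 0.25 = 10.3
  [2.75→3.75]: (39.99+30.27)/2 × 1 = 35.13
  [3.75→9.75]: (30.27+4.20)/2 × 6 = 103.41
  [9.75→15.75]: (4.20+0.56)/2 × 6 = 14.28
  Sum = 245.7725 µg/mL·h
Extrapolated tail: C_last / k_e = 0.56 / 0.336 = 1.667
AUC_0→∞ = 245.7725 + 1.667 = 247.4395 µg/mL·h

AUC = 247 µg/mL·h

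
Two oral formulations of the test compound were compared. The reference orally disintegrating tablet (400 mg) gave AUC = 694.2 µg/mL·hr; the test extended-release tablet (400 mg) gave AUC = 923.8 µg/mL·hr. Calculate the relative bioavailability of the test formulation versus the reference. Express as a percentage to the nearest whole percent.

F_rel = 133%

F_rel = (AUC_test/D_test) / (AUC_ref/D_ref)
      = (923.8/400) / (694.2/400)
      = 2.3095 / 1.7355 = 1.3307 = 133.07%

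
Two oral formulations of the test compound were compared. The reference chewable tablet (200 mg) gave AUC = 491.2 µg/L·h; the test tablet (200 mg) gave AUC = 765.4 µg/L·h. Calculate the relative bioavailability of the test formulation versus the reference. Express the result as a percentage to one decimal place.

F_rel = 155.8%

F_rel = (AUC_test/D_test) / (AUC_ref/D_ref)
      = (765.4/200) / (491.2/200)
      = 3.827 / 2.456 = 1.5582 = 155.82%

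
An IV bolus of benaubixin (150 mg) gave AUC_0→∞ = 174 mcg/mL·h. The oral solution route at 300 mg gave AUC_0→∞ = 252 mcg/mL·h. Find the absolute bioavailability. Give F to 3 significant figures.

F = (AUC_ev / D_ev) / (AUC_iv / D_iv)
  = (252/300) / (174/150)
  = 0.84 / 1.16 = 0.7241

F = 0.724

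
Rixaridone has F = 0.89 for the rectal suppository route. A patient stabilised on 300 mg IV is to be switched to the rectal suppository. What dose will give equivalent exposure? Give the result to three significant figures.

For equal systemic exposure: F × D_ev = D_iv
D_ev = D_iv / F = 300 / 0.89 = 337.079 mg

D_rectal = 337 mg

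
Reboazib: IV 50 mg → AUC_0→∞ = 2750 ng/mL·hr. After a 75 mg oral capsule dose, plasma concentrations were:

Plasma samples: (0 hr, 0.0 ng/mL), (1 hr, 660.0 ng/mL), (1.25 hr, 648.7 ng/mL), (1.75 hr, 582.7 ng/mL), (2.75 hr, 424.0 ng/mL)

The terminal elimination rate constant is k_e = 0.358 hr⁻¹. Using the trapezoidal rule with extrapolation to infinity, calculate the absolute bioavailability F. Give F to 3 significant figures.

Trapezoidal AUC_0→2.75 (oral capsule):
  [0→1]: (0.0+660.0)/2 × 1 = 330.0
  [1→1.25]: (660.0+648.7)/2 × 0.25 = 163.5875
  [1.25→1.75]: (648.7+582.7)/2 × 0.5 = 307.85
  [1.75→2.75]: (582.7+424.0)/2 × 1 = 503.35
  Sum = 1304.7875 ng/mL·hr
Tail: C_last/k_e = 424.0/0.358 = 1184.358
AUC_0→∞ (oral capsule) = 1304.7875 + 1184.358 = 2489.1455 ng/mL·hr
F = (AUC_ev/D_ev)/(AUC_iv/D_iv) = (2489.1455/75)/(2750/50) = 33.1886/55 = 0.6034

F = 0.603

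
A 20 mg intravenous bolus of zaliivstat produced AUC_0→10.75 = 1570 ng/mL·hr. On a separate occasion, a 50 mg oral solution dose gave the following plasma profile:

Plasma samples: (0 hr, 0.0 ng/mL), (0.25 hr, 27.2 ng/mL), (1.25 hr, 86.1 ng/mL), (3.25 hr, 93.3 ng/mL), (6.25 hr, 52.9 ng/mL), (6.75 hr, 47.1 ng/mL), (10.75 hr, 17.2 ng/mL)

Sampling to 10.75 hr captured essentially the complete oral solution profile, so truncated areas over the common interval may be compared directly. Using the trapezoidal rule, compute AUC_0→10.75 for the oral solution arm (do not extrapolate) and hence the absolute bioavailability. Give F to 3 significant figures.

Trapezoidal AUC_0→10.75 (oral solution):
  [0→0.25]: (0.0+27.2)/2 × 0.25 = 3.4
  [0.25→1.25]: (27.2+86.1)/2 × 1 = 56.65
  [1.25→3.25]: (86.1+93.3)/2 × 2 = 179.4
  [3.25→6.25]: (93.3+52.9)/2 × 3 = 219.3
  [6.25→6.75]: (52.9+47.1)/2 × 0.5 = 25.0
  [6.75→10.75]: (47.1+17.2)/2 × 4 = 128.6
  Sum = 612.35 ng/mL·hr
F = (AUC_ev/D_ev)/(AUC_iv/D_iv) = (612.35/50)/(1570/20) = 12.247/78.5 = 0.1560

F = 0.156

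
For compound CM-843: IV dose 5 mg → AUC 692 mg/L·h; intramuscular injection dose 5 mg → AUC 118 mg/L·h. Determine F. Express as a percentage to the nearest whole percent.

F = (AUC_ev / D_ev) / (AUC_iv / D_iv)
  = (118/5) / (692/5)
  = 23.6 / 138.4 = 0.1705
  = 17.05%

F = 17%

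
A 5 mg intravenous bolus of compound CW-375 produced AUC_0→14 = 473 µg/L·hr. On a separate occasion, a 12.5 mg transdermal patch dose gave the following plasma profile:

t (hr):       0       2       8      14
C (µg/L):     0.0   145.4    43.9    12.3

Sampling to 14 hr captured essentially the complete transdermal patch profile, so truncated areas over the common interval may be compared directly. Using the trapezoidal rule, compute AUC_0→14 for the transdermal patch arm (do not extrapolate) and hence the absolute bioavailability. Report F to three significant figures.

F = 0.746

Trapezoidal AUC_0→14 (transdermal patch):
  [0→2]: (0.0+145.4)/2 × 2 = 145.4
  [2→8]: (145.4+43.9)/2 × 6 = 567.9
  [8→14]: (43.9+12.3)/2 × 6 = 168.6
  Sum = 881.9 µg/L·hr
F = (AUC_ev/D_ev)/(AUC_iv/D_iv) = (881.9/12.5)/(473/5) = 70.552/94.6 = 0.7458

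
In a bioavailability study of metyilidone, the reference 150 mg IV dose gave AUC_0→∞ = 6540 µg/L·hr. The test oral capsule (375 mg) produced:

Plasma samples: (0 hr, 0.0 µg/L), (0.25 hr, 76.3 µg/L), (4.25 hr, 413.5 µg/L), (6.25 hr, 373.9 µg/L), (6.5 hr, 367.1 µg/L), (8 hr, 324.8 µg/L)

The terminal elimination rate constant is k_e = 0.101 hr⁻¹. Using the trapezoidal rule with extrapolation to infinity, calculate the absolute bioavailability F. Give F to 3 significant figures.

F = 0.343

Trapezoidal AUC_0→8 (oral capsule):
  [0→0.25]: (0.0+76.3)/2 × 0.25 = 9.5375
  [0.25→4.25]: (76.3+413.5)/2 × 4 = 979.6
  [4.25→6.25]: (413.5+373.9)/2 × 2 = 787.4
  [6.25→6.5]: (373.9+367.1)/2 × 0.25 = 92.625
  [6.5→8]: (367.1+324.8)/2 × 1.5 = 518.925
  Sum = 2388.0875 µg/L·hr
Tail: C_last/k_e = 324.8/0.101 = 3215.842
AUC_0→∞ (oral capsule) = 2388.0875 + 3215.842 = 5603.9295 µg/L·hr
F = (AUC_ev/D_ev)/(AUC_iv/D_iv) = (5603.9295/375)/(6540/150) = 14.943812/43.6 = 0.3427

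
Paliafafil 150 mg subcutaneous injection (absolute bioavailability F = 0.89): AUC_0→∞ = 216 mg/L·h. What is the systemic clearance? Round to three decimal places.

CL = F × Dose / AUC_0→∞
   = 0.89 × 150 / 216 = 0.618056 L/h

CL = 0.618 L/h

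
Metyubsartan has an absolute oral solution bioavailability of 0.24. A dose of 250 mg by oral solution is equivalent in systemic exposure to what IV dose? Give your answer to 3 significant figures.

D_iv = 60.0 mg

Systemic exposure from an extravascular dose = F × D_ev, so the equivalent IV dose is F × D_ev.
D_iv = F × D_ev = 0.24 × 250 = 60 mg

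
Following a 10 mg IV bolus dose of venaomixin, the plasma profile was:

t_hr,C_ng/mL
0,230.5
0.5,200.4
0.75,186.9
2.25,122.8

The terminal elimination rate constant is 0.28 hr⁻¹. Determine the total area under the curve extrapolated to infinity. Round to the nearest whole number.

AUC = 827 ng/mL·hr

Trapezoidal AUC_0→2.25:
  [0→0.5]: (230.5+200.4)/2 × 0.5 = 107.725
  [0.5→0.75]: (200.4+186.9)/2 × 0.25 = 48.4125
  [0.75→2.25]: (186.9+122.8)/2 × 1.5 = 232.275
  Sum = 388.4125 ng/mL·hr
Extrapolated tail: C_last / k_e = 122.8 / 0.28 = 438.571
AUC_0→∞ = 388.4125 + 438.571 = 826.9835 ng/mL·hr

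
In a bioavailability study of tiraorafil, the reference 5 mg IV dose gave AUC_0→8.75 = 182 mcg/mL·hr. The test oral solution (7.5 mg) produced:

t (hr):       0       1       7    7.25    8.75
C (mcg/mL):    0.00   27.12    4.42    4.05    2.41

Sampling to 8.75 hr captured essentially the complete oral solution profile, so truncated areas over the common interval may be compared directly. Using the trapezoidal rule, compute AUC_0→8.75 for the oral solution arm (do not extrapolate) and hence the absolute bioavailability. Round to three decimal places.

F = 0.418

Trapezoidal AUC_0→8.75 (oral solution):
  [0→1]: (0.00+27.12)/2 × 1 = 13.56
  [1→7]: (27.12+4.42)/2 × 6 = 94.62
  [7→7.25]: (4.42+4.05)/2 × 0.25 = 1.05875
  [7.25→8.75]: (4.05+2.41)/2 × 1.5 = 4.845
  Sum = 114.08375 mcg/mL·hr
F = (AUC_ev/D_ev)/(AUC_iv/D_iv) = (114.08375/7.5)/(182/5) = 15.2112/36.4 = 0.4179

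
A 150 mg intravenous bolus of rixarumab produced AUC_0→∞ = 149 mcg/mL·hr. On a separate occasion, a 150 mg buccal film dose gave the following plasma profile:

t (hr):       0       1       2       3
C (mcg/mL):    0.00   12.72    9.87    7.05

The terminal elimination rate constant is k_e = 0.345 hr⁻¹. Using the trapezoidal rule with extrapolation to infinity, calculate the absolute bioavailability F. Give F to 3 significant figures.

Trapezoidal AUC_0→3 (buccal film):
  [0→1]: (0.00+12.72)/2 × 1 = 6.36
  [1→2]: (12.72+9.87)/2 × 1 = 11.295
  [2→3]: (9.87+7.05)/2 × 1 = 8.46
  Sum = 26.115 mcg/mL·hr
Tail: C_last/k_e = 7.05/0.345 = 20.435
AUC_0→∞ (buccal film) = 26.115 + 20.435 = 46.55 mcg/mL·hr
F = (AUC_ev/D_ev)/(AUC_iv/D_iv) = (46.55/150)/(149/150) = 0.310333/0.993333 = 0.3124

F = 0.312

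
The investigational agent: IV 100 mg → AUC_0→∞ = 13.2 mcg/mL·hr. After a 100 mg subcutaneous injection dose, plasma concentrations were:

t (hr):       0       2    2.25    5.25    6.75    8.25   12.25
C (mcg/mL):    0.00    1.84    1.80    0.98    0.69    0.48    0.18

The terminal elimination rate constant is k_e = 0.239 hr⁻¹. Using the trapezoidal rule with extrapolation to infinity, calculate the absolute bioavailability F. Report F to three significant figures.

F = 0.808

Trapezoidal AUC_0→12.25 (subcutaneous injection):
  [0→2]: (0.00+1.84)/2 × 2 = 1.84
  [2→2.25]: (1.84+1.80)/2 × 0.25 = 0.455
  [2.25→5.25]: (1.80+0.98)/2 × 3 = 4.17
  [5.25→6.75]: (0.98+0.69)/2 × 1.5 = 1.2525
  [6.75→8.25]: (0.69+0.48)/2 × 1.5 = 0.8775
  [8.25→12.25]: (0.48+0.18)/2 × 4 = 1.32
  Sum = 9.915 mcg/mL·hr
Tail: C_last/k_e = 0.18/0.239 = 0.753
AUC_0→∞ (subcutaneous injection) = 9.915 + 0.753 = 10.668 mcg/mL·hr
F = (AUC_ev/D_ev)/(AUC_iv/D_iv) = (10.668/100)/(13.2/100) = 0.10668/0.132 = 0.8082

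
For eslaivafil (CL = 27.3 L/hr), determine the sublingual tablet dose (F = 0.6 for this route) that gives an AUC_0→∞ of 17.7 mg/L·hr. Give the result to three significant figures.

Dose = CL × AUC_0→∞ / F
     = 27.3 × 17.7 / 0.6 = 805.35 mg

Dose = 805 mg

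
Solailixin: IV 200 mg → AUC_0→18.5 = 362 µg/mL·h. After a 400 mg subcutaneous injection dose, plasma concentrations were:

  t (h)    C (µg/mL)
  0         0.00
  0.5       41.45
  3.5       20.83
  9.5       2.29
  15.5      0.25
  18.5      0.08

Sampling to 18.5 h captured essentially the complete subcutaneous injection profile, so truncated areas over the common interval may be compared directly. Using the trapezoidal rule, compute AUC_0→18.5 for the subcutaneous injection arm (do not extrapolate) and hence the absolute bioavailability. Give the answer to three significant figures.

F = 0.250

Trapezoidal AUC_0→18.5 (subcutaneous injection):
  [0→0.5]: (0.00+41.45)/2 × 0.5 = 10.3625
  [0.5→3.5]: (41.45+20.83)/2 × 3 = 93.42
  [3.5→9.5]: (20.83+2.29)/2 × 6 = 69.36
  [9.5→15.5]: (2.29+0.25)/2 × 6 = 7.62
  [15.5→18.5]: (0.25+0.08)/2 × 3 = 0.495
  Sum = 181.2575 µg/mL·h
F = (AUC_ev/D_ev)/(AUC_iv/D_iv) = (181.2575/400)/(362/200) = 0.45314375/1.81 = 0.2504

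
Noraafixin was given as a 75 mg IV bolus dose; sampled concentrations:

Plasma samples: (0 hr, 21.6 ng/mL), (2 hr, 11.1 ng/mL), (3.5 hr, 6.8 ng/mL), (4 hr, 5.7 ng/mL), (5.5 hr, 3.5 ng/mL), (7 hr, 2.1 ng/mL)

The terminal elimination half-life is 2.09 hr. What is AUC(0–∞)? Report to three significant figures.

Trapezoidal AUC_0→7:
  [0→2]: (21.6+11.1)/2 × 2 = 32.7
  [2→3.5]: (11.1+6.8)/2 × 1.5 = 13.425
  [3.5→4]: (6.8+5.7)/2 × 0.5 = 3.125
  [4→5.5]: (5.7+3.5)/2 × 1.5 = 6.9
  [5.5→7]: (3.5+2.1)/2 × 1.5 = 4.2
  Sum = 60.35 ng/mL·hr
k_e = ln2 / t½ = 0.693147 / 2.09 = 0.3316 hr^-1
Extrapolated tail: C_last / k_e = 2.1 / 0.3316 = 6.333
AUC_0→∞ = 60.35 + 6.333 = 66.683 ng/mL·hr

AUC = 66.7 ng/mL·hr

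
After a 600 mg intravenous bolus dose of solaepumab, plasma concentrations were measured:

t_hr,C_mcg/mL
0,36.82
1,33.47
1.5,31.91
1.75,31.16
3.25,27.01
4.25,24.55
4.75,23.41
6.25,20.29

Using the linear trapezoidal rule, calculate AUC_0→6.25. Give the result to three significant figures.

AUC = 174 mcg/mL·hr

Trapezoidal AUC_0→6.25:
  [0→1]: (36.82+33.47)/2 × 1 = 35.145
  [1→1.5]: (33.47+31.91)/2 × 0.5 = 16.345
  [1.5→1.75]: (31.91+31.16)/2 × 0.25 = 7.88375
  [1.75→3.25]: (31.16+27.01)/2 × 1.5 = 43.6275
  [3.25→4.25]: (27.01+24.55)/2 × 1 = 25.78
  [4.25→4.75]: (24.55+23.41)/2 × 0.5 = 11.99
  [4.75→6.25]: (23.41+20.29)/2 × 1.5 = 32.775
  Sum = 173.54625 mcg/mL·hr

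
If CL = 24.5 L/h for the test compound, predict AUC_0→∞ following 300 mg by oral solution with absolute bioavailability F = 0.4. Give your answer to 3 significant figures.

AUC = 4.90 mg/L·h

AUC_0→∞ = F × Dose / CL
        = 0.4 × 300 / 24.5 = 4.89796 mg/L·h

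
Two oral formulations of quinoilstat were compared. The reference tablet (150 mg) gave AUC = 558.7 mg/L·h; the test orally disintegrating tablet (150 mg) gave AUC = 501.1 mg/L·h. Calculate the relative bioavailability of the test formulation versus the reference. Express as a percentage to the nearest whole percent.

F_rel = 90%

F_rel = (AUC_test/D_test) / (AUC_ref/D_ref)
      = (501.1/150) / (558.7/150)
      = 3.34067 / 3.72467 = 0.8969 = 89.69%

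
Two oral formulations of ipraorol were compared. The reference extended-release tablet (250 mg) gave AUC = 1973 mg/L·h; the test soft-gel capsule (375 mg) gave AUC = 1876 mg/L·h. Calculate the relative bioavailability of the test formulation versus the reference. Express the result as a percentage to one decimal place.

F_rel = (AUC_test/D_test) / (AUC_ref/D_ref)
      = (1876/375) / (1973/250)
      = 5.00267 / 7.892 = 0.6339 = 63.39%

F_rel = 63.4%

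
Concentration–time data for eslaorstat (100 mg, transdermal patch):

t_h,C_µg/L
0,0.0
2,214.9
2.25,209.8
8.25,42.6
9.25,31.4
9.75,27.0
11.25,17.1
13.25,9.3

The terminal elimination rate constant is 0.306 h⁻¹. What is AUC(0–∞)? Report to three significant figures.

Trapezoidal AUC_0→13.25:
  [0→2]: (0.0+214.9)/2 × 2 = 214.9
  [2→2.25]: (214.9+209.8)/2 × 0.25 = 53.0875
  [2.25→8.25]: (209.8+42.6)/2 × 6 = 757.2
  [8.25→9.25]: (42.6+31.4)/2 × 1 = 37.0
  [9.25→9.75]: (31.4+27.0)/2 × 0.5 = 14.6
  [9.75→11.25]: (27.0+17.1)/2 × 1.5 = 33.075
  [11.25→13.25]: (17.1+9.3)/2 × 2 = 26.4
  Sum = 1136.2625 µg/L·h
Extrapolated tail: C_last / k_e = 9.3 / 0.306 = 30.392
AUC_0→∞ = 1136.2625 + 30.392 = 1166.6545 µg/L·h

AUC = 1170 µg/L·h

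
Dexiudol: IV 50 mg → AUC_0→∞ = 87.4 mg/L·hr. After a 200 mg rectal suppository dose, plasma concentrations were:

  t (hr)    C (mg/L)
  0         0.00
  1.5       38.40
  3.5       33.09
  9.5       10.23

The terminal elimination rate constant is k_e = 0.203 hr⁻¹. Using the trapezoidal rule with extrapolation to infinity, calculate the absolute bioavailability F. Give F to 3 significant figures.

F = 0.803

Trapezoidal AUC_0→9.5 (rectal suppository):
  [0→1.5]: (0.00+38.40)/2 × 1.5 = 28.8
  [1.5→3.5]: (38.40+33.09)/2 × 2 = 71.49
  [3.5→9.5]: (33.09+10.23)/2 × 6 = 129.96
  Sum = 230.25 mg/L·hr
Tail: C_last/k_e = 10.23/0.203 = 50.394
AUC_0→∞ (rectal suppository) = 230.25 + 50.394 = 280.644 mg/L·hr
F = (AUC_ev/D_ev)/(AUC_iv/D_iv) = (280.644/200)/(87.4/50) = 1.40322/1.748 = 0.8028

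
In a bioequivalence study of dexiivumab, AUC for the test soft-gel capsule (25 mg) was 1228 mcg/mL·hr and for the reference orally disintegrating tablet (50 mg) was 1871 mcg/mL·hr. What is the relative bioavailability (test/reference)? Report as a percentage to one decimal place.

F_rel = 131.3%

F_rel = (AUC_test/D_test) / (AUC_ref/D_ref)
      = (1228/25) / (1871/50)
      = 49.12 / 37.42 = 1.3127 = 131.27%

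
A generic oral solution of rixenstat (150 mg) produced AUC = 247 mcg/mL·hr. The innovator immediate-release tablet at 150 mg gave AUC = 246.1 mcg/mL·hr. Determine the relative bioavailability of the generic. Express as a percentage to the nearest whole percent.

F_rel = (AUC_test/D_test) / (AUC_ref/D_ref)
      = (247/150) / (246.1/150)
      = 1.64667 / 1.64067 = 1.0037 = 100.37%

F_rel = 100%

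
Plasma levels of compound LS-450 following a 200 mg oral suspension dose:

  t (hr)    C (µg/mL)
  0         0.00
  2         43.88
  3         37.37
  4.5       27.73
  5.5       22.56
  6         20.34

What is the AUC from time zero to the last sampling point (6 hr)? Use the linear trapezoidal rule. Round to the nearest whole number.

Trapezoidal AUC_0→6:
  [0→2]: (0.00+43.88)/2 × 2 = 43.88
  [2→3]: (43.88+37.37)/2 × 1 = 40.625
  [3→4.5]: (37.37+27.73)/2 × 1.5 = 48.825
  [4.5→5.5]: (27.73+22.56)/2 × 1 = 25.145
  [5.5→6]: (22.56+20.34)/2 × 0.5 = 10.725
  Sum = 169.2 µg/mL·hr

AUC = 169 µg/mL·hr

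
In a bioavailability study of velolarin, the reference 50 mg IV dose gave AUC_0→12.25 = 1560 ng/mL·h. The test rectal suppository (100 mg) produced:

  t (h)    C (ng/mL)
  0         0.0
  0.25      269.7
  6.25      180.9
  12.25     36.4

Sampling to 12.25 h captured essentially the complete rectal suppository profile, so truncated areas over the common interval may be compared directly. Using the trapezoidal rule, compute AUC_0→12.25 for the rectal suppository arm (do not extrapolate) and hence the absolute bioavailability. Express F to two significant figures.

F = 0.65

Trapezoidal AUC_0→12.25 (rectal suppository):
  [0→0.25]: (0.0+269.7)/2 × 0.25 = 33.7125
  [0.25→6.25]: (269.7+180.9)/2 × 6 = 1351.8
  [6.25→12.25]: (180.9+36.4)/2 × 6 = 651.9
  Sum = 2037.4125 ng/mL·h
F = (AUC_ev/D_ev)/(AUC_iv/D_iv) = (2037.4125/100)/(1560/50) = 20.374125/31.2 = 0.6530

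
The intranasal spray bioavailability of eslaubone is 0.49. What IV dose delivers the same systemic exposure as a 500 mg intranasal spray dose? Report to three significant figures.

Systemic exposure from an extravascular dose = F × D_ev, so the equivalent IV dose is F × D_ev.
D_iv = F × D_ev = 0.49 × 500 = 245 mg

D_iv = 245 mg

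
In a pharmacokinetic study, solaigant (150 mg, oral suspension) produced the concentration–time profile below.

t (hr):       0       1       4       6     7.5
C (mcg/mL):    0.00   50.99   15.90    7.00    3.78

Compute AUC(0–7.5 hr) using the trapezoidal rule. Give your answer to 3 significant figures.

AUC = 157 mcg/mL·hr

Trapezoidal AUC_0→7.5:
  [0→1]: (0.00+50.99)/2 × 1 = 25.495
  [1→4]: (50.99+15.90)/2 × 3 = 100.335
  [4→6]: (15.90+7.00)/2 × 2 = 22.9
  [6→7.5]: (7.00+3.78)/2 × 1.5 = 8.085
  Sum = 156.815 mcg/mL·hr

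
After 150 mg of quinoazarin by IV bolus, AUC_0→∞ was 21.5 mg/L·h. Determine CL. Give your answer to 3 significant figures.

CL = 6.98 L/h

CL = Dose_iv / AUC_0→∞
   = 150 / 21.5 = 6.97674 L/h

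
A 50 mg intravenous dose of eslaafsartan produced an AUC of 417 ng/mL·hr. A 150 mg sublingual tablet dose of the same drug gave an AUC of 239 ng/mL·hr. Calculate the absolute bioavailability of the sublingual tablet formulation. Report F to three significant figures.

F = 0.191

F = (AUC_ev / D_ev) / (AUC_iv / D_iv)
  = (239/150) / (417/50)
  = 1.59333 / 8.34 = 0.1910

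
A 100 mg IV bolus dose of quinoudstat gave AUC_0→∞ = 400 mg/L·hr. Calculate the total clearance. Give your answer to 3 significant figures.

CL = Dose_iv / AUC_0→∞
   = 100 / 400 = 0.25 L/hr

CL = 0.250 L/hr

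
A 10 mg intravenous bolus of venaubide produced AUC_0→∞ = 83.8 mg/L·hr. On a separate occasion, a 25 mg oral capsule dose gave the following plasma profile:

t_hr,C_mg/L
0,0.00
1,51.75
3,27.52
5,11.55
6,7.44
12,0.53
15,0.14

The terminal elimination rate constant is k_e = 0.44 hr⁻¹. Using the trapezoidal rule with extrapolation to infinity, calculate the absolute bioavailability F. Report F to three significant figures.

F = 0.854

Trapezoidal AUC_0→15 (oral capsule):
  [0→1]: (0.00+51.75)/2 × 1 = 25.875
  [1→3]: (51.75+27.52)/2 × 2 = 79.27
  [3→5]: (27.52+11.55)/2 × 2 = 39.07
  [5→6]: (11.55+7.44)/2 × 1 = 9.495
  [6→12]: (7.44+0.53)/2 × 6 = 23.91
  [12→15]: (0.53+0.14)/2 × 3 = 1.005
  Sum = 178.625 mg/L·hr
Tail: C_last/k_e = 0.14/0.44 = 0.318
AUC_0→∞ (oral capsule) = 178.625 + 0.318 = 178.943 mg/L·hr
F = (AUC_ev/D_ev)/(AUC_iv/D_iv) = (178.943/25)/(83.8/10) = 7.15772/8.38 = 0.8541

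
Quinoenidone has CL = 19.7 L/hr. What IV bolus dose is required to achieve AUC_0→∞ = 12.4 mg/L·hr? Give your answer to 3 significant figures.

Dose_iv = CL × AUC_0→∞
     = 19.7 × 12.4 = 244.28 mg

Dose = 244 mg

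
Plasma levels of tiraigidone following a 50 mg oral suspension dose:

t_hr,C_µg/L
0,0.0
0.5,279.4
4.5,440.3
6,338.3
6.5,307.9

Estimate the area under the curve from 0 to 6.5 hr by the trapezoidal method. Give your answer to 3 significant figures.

AUC = 2250 µg/L·hr

Trapezoidal AUC_0→6.5:
  [0→0.5]: (0.0+279.4)/2 × 0.5 = 69.85
  [0.5→4.5]: (279.4+440.3)/2 × 4 = 1439.4
  [4.5→6]: (440.3+338.3)/2 × 1.5 = 583.95
  [6→6.5]: (338.3+307.9)/2 × 0.5 = 161.55
  Sum = 2254.75 µg/L·hr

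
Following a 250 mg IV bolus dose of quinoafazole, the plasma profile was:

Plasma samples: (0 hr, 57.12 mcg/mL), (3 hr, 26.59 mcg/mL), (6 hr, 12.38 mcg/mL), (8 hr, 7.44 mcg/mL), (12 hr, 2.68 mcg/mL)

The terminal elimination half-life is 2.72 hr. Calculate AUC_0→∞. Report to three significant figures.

AUC = 235 mcg/mL·hr

Trapezoidal AUC_0→12:
  [0→3]: (57.12+26.59)/2 × 3 = 125.565
  [3→6]: (26.59+12.38)/2 × 3 = 58.455
  [6→8]: (12.38+7.44)/2 × 2 = 19.82
  [8→12]: (7.44+2.68)/2 × 4 = 20.24
  Sum = 224.08 mcg/mL·hr
k_e = ln2 / t½ = 0.693147 / 2.72 = 0.2548 hr^-1
Extrapolated tail: C_last / k_e = 2.68 / 0.2548 = 10.518
AUC_0→∞ = 224.08 + 10.518 = 234.598 mcg/mL·hr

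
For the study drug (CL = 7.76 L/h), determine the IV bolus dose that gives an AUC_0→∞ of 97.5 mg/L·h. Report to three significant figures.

Dose = 757 mg

Dose_iv = CL × AUC_0→∞
     = 7.76 × 97.5 = 756.6 mg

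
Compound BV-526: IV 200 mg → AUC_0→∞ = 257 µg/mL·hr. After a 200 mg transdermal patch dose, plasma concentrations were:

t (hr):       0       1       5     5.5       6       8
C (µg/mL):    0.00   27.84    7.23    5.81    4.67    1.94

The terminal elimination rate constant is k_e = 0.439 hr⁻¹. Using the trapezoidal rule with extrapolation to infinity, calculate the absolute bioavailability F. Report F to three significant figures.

Trapezoidal AUC_0→8 (transdermal patch):
  [0→1]: (0.00+27.84)/2 × 1 = 13.92
  [1→5]: (27.84+7.23)/2 × 4 = 70.14
  [5→5.5]: (7.23+5.81)/2 × 0.5 = 3.26
  [5.5→6]: (5.81+4.67)/2 × 0.5 = 2.62
  [6→8]: (4.67+1.94)/2 × 2 = 6.61
  Sum = 96.55 µg/mL·hr
Tail: C_last/k_e = 1.94/0.439 = 4.419
AUC_0→∞ (transdermal patch) = 96.55 + 4.419 = 100.969 µg/mL·hr
F = (AUC_ev/D_ev)/(AUC_iv/D_iv) = (100.969/200)/(257/200) = 0.504845/1.285 = 0.3929

F = 0.393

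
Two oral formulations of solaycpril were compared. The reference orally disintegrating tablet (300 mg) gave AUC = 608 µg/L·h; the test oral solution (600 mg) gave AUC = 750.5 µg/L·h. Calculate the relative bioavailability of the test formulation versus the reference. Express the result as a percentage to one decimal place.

F_rel = (AUC_test/D_test) / (AUC_ref/D_ref)
      = (750.5/600) / (608/300)
      = 1.25083 / 2.02667 = 0.6172 = 61.72%

F_rel = 61.7%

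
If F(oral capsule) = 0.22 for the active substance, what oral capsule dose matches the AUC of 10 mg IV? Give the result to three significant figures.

For equal systemic exposure: F × D_ev = D_iv
D_ev = D_iv / F = 10 / 0.22 = 45.4545 mg

D_oral = 45.5 mg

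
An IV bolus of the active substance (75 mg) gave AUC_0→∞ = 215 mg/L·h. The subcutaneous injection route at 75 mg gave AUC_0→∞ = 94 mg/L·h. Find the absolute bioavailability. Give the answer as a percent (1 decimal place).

F = 43.7%

F = (AUC_ev / D_ev) / (AUC_iv / D_iv)
  = (94/75) / (215/75)
  = 1.25333 / 2.86667 = 0.4372
  = 43.72%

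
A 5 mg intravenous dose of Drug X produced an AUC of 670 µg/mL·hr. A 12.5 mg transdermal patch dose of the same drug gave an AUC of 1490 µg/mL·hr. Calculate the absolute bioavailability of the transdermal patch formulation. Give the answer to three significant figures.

F = 0.890

F = (AUC_ev / D_ev) / (AUC_iv / D_iv)
  = (1490/12.5) / (670/5)
  = 119.2 / 134 = 0.8896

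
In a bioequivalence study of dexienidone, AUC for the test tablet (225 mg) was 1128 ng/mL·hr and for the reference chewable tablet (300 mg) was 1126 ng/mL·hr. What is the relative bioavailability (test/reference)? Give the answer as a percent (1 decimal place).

F_rel = 133.6%

F_rel = (AUC_test/D_test) / (AUC_ref/D_ref)
      = (1128/225) / (1126/300)
      = 5.01333 / 3.75333 = 1.3357 = 133.57%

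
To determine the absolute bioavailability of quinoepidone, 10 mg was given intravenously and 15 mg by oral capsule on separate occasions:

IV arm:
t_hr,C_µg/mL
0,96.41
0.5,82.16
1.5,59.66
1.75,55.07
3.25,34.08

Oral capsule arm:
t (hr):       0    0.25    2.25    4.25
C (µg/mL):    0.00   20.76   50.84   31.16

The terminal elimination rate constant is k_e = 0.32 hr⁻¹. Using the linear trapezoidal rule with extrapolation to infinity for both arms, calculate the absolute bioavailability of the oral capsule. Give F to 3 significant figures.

Trapezoidal AUC_0→3.25 (IV):
  [0→0.5]: (96.41+82.16)/2 × 0.5 = 44.6425
  [0.5→1.5]: (82.16+59.66)/2 × 1 = 70.91
  [1.5→1.75]: (59.66+55.07)/2 × 0.25 = 14.34125
  [1.75→3.25]: (55.07+34.08)/2 × 1.5 = 66.8625
  Sum = 196.75625 µg/mL·hr
IV tail: 34.08/0.32 = 106.500; AUC_iv,0→∞ = 196.75625 + 106.500 = 303.25625 µg/mL·hr
Trapezoidal AUC_0→4.25 (oral capsule):
  [0→0.25]: (0.00+20.76)/2 × 0.25 = 2.595
  [0.25→2.25]: (20.76+50.84)/2 × 2 = 71.6
  [2.25→4.25]: (50.84+31.16)/2 × 2 = 82.0
  Sum = 156.195 µg/mL·hr
oral capsule tail: 31.16/0.32 = 97.375; AUC_ev,0→∞ = 156.195 + 97.375 = 253.57 µg/mL·hr
F = (AUC_ev/D_ev)/(AUC_iv/D_iv) = (253.57/15)/(303.25625/10) = 16.9047/30.325625 = 0.5574

F = 0.557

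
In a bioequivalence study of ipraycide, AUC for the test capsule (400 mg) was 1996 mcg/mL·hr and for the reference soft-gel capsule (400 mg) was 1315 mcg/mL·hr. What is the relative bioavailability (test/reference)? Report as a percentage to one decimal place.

F_rel = (AUC_test/D_test) / (AUC_ref/D_ref)
      = (1996/400) / (1315/400)
      = 4.99 / 3.2875 = 1.5179 = 151.79%

F_rel = 151.8%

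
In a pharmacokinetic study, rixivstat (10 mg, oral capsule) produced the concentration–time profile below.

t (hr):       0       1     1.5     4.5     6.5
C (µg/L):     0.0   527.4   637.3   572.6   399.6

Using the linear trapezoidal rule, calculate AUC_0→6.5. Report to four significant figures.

Trapezoidal AUC_0→6.5:
  [0→1]: (0.0+527.4)/2 × 1 = 263.7
  [1→1.5]: (527.4+637.3)/2 × 0.5 = 291.175
  [1.5→4.5]: (637.3+572.6)/2 × 3 = 1814.85
  [4.5→6.5]: (572.6+399.6)/2 × 2 = 972.2
  Sum = 3341.925 µg/L·hr

AUC = 3342 µg/L·hr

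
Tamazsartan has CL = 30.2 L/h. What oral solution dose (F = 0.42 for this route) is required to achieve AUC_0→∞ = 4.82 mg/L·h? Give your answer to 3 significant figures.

Dose = 347 mg

Dose = CL × AUC_0→∞ / F
     = 30.2 × 4.82 / 0.42 = 346.581 mg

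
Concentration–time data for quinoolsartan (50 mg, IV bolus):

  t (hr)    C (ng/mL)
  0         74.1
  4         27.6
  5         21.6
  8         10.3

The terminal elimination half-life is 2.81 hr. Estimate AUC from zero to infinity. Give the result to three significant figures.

Trapezoidal AUC_0→8:
  [0→4]: (74.1+27.6)/2 × 4 = 203.4
  [4→5]: (27.6+21.6)/2 × 1 = 24.6
  [5→8]: (21.6+10.3)/2 × 3 = 47.85
  Sum = 275.85 ng/mL·hr
k_e = ln2 / t½ = 0.693147 / 2.81 = 0.2467 hr^-1
Extrapolated tail: C_last / k_e = 10.3 / 0.2467 = 41.751
AUC_0→∞ = 275.85 + 41.751 = 317.601 ng/mL·hr

AUC = 318 ng/mL·hr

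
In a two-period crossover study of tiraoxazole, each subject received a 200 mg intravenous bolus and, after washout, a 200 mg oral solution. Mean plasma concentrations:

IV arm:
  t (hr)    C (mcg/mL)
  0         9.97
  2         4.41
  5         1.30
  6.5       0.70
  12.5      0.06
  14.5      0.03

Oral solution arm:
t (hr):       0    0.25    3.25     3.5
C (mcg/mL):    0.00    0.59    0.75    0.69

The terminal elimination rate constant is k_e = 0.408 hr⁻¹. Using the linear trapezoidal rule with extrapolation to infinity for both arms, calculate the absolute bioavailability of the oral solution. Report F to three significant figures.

F = 0.147

Trapezoidal AUC_0→14.5 (IV):
  [0→2]: (9.97+4.41)/2 × 2 = 14.38
  [2→5]: (4.41+1.30)/2 × 3 = 8.565
  [5→6.5]: (1.30+0.70)/2 × 1.5 = 1.5
  [6.5→12.5]: (0.70+0.06)/2 × 6 = 2.28
  [12.5→14.5]: (0.06+0.03)/2 × 2 = 0.09
  Sum = 26.815 mcg/mL·hr
IV tail: 0.03/0.408 = 0.074; AUC_iv,0→∞ = 26.815 + 0.074 = 26.889 mcg/mL·hr
Trapezoidal AUC_0→3.5 (oral solution):
  [0→0.25]: (0.00+0.59)/2 × 0.25 = 0.07375
  [0.25→3.25]: (0.59+0.75)/2 × 3 = 2.01
  [3.25→3.5]: (0.75+0.69)/2 × 0.25 = 0.18
  Sum = 2.26375 mcg/mL·hr
oral solution tail: 0.69/0.408 = 1.691; AUC_ev,0→∞ = 2.26375 + 1.691 = 3.95475 mcg/mL·hr
F = (AUC_ev/D_ev)/(AUC_iv/D_iv) = (3.95475/200)/(26.889/200) = 0.01977375/0.134445 = 0.1471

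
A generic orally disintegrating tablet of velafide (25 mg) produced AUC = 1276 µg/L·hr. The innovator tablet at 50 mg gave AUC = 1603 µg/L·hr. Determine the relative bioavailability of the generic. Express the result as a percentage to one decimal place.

F_rel = 159.2%

F_rel = (AUC_test/D_test) / (AUC_ref/D_ref)
      = (1276/25) / (1603/50)
      = 51.04 / 32.06 = 1.5920 = 159.20%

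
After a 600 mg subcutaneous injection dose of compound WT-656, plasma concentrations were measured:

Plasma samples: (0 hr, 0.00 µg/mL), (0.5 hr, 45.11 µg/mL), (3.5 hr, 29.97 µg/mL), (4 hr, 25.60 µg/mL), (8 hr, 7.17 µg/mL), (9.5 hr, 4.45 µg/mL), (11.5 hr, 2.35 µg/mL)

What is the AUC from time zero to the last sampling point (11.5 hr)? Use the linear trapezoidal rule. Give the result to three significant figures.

AUC = 219 µg/mL·hr

Trapezoidal AUC_0→11.5:
  [0→0.5]: (0.00+45.11)/2 × 0.5 = 11.2775
  [0.5→3.5]: (45.11+29.97)/2 × 3 = 112.62
  [3.5→4]: (29.97+25.60)/2 × 0.5 = 13.8925
  [4→8]: (25.60+7.17)/2 × 4 = 65.54
  [8→9.5]: (7.17+4.45)/2 × 1.5 = 8.715
  [9.5→11.5]: (4.45+2.35)/2 × 2 = 6.8
  Sum = 218.845 µg/mL·hr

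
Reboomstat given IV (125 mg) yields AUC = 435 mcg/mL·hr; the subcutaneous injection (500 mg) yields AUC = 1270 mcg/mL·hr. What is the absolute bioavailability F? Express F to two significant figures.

F = 0.73

F = (AUC_ev / D_ev) / (AUC_iv / D_iv)
  = (1270/500) / (435/125)
  = 2.54 / 3.48 = 0.7299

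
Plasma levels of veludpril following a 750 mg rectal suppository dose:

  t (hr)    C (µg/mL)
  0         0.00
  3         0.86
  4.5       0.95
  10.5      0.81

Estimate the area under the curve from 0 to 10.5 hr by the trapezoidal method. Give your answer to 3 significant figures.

Trapezoidal AUC_0→10.5:
  [0→3]: (0.00+0.86)/2 × 3 = 1.29
  [3→4.5]: (0.86+0.95)/2 × 1.5 = 1.3575
  [4.5→10.5]: (0.95+0.81)/2 × 6 = 5.28
  Sum = 7.9275 µg/mL·hr

AUC = 7.93 µg/mL·hr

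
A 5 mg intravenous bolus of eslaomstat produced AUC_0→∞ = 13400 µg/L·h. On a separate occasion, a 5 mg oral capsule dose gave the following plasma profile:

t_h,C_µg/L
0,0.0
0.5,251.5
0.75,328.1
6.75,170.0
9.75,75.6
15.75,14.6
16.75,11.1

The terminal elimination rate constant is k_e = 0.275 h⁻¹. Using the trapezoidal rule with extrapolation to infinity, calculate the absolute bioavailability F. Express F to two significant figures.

F = 0.17

Trapezoidal AUC_0→16.75 (oral capsule):
  [0→0.5]: (0.0+251.5)/2 × 0.5 = 62.875
  [0.5→0.75]: (251.5+328.1)/2 × 0.25 = 72.45
  [0.75→6.75]: (328.1+170.0)/2 × 6 = 1494.3
  [6.75→9.75]: (170.0+75.6)/2 × 3 = 368.4
  [9.75→15.75]: (75.6+14.6)/2 × 6 = 270.6
  [15.75→16.75]: (14.6+11.1)/2 × 1 = 12.85
  Sum = 2281.475 µg/L·h
Tail: C_last/k_e = 11.1/0.275 = 40.364
AUC_0→∞ (oral capsule) = 2281.475 + 40.364 = 2321.839 µg/L·h
F = (AUC_ev/D_ev)/(AUC_iv/D_iv) = (2321.839/5)/(13400/5) = 464.3678/2680 = 0.1733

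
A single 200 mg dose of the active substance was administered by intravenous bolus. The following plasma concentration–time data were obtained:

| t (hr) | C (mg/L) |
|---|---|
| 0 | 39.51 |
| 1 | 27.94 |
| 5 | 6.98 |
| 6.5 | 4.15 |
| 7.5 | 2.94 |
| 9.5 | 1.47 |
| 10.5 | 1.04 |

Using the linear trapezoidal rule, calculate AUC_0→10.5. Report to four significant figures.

AUC = 121.1 mg/L·hr

Trapezoidal AUC_0→10.5:
  [0→1]: (39.51+27.94)/2 × 1 = 33.725
  [1→5]: (27.94+6.98)/2 × 4 = 69.84
  [5→6.5]: (6.98+4.15)/2 × 1.5 = 8.3475
  [6.5→7.5]: (4.15+2.94)/2 × 1 = 3.545
  [7.5→9.5]: (2.94+1.47)/2 × 2 = 4.41
  [9.5→10.5]: (1.47+1.04)/2 × 1 = 1.255
  Sum = 121.1225 mg/L·hr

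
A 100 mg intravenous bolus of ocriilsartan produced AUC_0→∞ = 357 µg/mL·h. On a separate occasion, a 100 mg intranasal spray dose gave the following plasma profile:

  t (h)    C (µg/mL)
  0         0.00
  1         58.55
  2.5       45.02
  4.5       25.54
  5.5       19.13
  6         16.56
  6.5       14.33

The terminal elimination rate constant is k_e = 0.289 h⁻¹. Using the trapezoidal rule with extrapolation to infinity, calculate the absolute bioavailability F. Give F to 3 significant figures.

Trapezoidal AUC_0→6.5 (intranasal spray):
  [0→1]: (0.00+58.55)/2 × 1 = 29.275
  [1→2.5]: (58.55+45.02)/2 × 1.5 = 77.6775
  [2.5→4.5]: (45.02+25.54)/2 × 2 = 70.56
  [4.5→5.5]: (25.54+19.13)/2 × 1 = 22.335
  [5.5→6]: (19.13+16.56)/2 × 0.5 = 8.9225
  [6→6.5]: (16.56+14.33)/2 × 0.5 = 7.7225
  Sum = 216.4925 µg/mL·h
Tail: C_last/k_e = 14.33/0.289 = 49.585
AUC_0→∞ (intranasal spray) = 216.4925 + 49.585 = 266.0775 µg/mL·h
F = (AUC_ev/D_ev)/(AUC_iv/D_iv) = (266.0775/100)/(357/100) = 2.660775/3.57 = 0.7453

F = 0.745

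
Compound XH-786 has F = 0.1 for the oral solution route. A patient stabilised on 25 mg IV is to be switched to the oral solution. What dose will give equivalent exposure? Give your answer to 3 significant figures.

D_oral = 250 mg

For equal systemic exposure: F × D_ev = D_iv
D_ev = D_iv / F = 25 / 0.1 = 250 mg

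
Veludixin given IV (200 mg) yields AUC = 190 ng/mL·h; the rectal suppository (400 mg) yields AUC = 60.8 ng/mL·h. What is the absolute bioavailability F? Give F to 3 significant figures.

F = 0.160

F = (AUC_ev / D_ev) / (AUC_iv / D_iv)
  = (60.8/400) / (190/200)
  = 0.152 / 0.95 = 0.1600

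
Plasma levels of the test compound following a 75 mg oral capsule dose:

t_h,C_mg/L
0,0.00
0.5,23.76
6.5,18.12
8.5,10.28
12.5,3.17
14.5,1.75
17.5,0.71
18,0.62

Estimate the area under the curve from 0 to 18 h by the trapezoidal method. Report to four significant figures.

Trapezoidal AUC_0→18:
  [0→0.5]: (0.00+23.76)/2 × 0.5 = 5.94
  [0.5→6.5]: (23.76+18.12)/2 × 6 = 125.64
  [6.5→8.5]: (18.12+10.28)/2 × 2 = 28.4
  [8.5→12.5]: (10.28+3.17)/2 × 4 = 26.9
  [12.5→14.5]: (3.17+1.75)/2 × 2 = 4.92
  [14.5→17.5]: (1.75+0.71)/2 × 3 = 3.69
  [17.5→18]: (0.71+0.62)/2 × 0.5 = 0.3325
  Sum = 195.8225 mg/L·h

AUC = 195.8 mg/L·h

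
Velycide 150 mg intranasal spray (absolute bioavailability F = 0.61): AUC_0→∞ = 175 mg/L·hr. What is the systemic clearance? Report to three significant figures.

CL = F × Dose / AUC_0→∞
   = 0.61 × 150 / 175 = 0.522857 L/hr

CL = 0.523 L/hr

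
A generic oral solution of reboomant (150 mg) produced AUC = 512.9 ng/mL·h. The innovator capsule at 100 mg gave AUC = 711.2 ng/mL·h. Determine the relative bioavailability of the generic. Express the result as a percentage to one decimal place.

F_rel = 48.1%

F_rel = (AUC_test/D_test) / (AUC_ref/D_ref)
      = (512.9/150) / (711.2/100)
      = 3.41933 / 7.112 = 0.4808 = 48.08%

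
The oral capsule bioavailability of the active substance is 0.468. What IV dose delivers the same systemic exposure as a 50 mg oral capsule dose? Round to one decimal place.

D_iv = 23.4 mg

Systemic exposure from an extravascular dose = F × D_ev, so the equivalent IV dose is F × D_ev.
D_iv = F × D_ev = 0.468 × 50 = 23.4 mg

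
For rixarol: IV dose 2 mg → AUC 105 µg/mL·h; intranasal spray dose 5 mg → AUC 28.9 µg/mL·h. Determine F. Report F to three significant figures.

F = 0.110

F = (AUC_ev / D_ev) / (AUC_iv / D_iv)
  = (28.9/5) / (105/2)
  = 5.78 / 52.5 = 0.1101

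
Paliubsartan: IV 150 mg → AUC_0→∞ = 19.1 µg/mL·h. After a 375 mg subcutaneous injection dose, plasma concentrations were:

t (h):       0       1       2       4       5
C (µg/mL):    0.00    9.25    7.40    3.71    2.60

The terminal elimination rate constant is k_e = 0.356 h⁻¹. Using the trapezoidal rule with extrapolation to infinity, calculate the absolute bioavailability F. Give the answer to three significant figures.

Trapezoidal AUC_0→5 (subcutaneous injection):
  [0→1]: (0.00+9.25)/2 × 1 = 4.625
  [1→2]: (9.25+7.40)/2 × 1 = 8.325
  [2→4]: (7.40+3.71)/2 × 2 = 11.11
  [4→5]: (3.71+2.60)/2 × 1 = 3.155
  Sum = 27.215 µg/mL·h
Tail: C_last/k_e = 2.60/0.356 = 7.303
AUC_0→∞ (subcutaneous injection) = 27.215 + 7.303 = 34.518 µg/mL·h
F = (AUC_ev/D_ev)/(AUC_iv/D_iv) = (34.518/375)/(19.1/150) = 0.092048/0.127333 = 0.7229

F = 0.723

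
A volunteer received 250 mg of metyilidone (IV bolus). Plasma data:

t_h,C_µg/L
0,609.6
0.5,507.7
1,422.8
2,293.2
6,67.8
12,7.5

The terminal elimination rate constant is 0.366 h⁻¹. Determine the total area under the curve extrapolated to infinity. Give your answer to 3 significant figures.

AUC = 1840 µg/L·h

Trapezoidal AUC_0→12:
  [0→0.5]: (609.6+507.7)/2 × 0.5 = 279.325
  [0.5→1]: (507.7+422.8)/2 × 0.5 = 232.625
  [1→2]: (422.8+293.2)/2 × 1 = 358.0
  [2→6]: (293.2+67.8)/2 × 4 = 722.0
  [6→12]: (67.8+7.5)/2 × 6 = 225.9
  Sum = 1817.85 µg/L·h
Extrapolated tail: C_last / k_e = 7.5 / 0.366 = 20.492
AUC_0→∞ = 1817.85 + 20.492 = 1838.342 µg/L·h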